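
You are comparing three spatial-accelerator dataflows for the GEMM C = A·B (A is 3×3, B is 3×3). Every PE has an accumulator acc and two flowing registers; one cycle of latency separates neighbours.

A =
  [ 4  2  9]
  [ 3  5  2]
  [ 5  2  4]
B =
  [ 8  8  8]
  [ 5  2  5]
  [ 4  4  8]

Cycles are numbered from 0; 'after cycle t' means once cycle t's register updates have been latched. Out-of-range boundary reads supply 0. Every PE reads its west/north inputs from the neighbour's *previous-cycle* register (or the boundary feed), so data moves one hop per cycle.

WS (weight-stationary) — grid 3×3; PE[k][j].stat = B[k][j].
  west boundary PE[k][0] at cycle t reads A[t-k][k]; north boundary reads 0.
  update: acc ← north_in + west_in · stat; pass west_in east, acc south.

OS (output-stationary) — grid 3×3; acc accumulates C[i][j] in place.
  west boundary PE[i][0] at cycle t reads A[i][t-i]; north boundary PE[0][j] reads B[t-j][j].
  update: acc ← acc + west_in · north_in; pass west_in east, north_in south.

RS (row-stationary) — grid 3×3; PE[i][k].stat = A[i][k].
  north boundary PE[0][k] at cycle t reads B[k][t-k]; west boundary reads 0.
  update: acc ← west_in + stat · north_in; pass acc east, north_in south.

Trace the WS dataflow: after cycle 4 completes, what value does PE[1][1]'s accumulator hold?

PE[1][1].acc = 44

WS (3×3). Following PE[1][1] plus its west/north inputs:
  0: (0,1).acc=0  regs=<0,0>
  0: (1,0).acc=0  regs=<0,0>
  0: (1,1).acc=0  regs=<0,0>
  1: (0,1).acc=32  regs=<4,32>
  1: (1,0).acc=42  regs=<2,42>
  1: (1,1).acc=0  regs=<0,0>
  2: (0,1).acc=24  regs=<3,24>
  2: (1,0).acc=49  regs=<5,49>
  2: (1,1).acc=36  regs=<2,36>
  3: (0,1).acc=40  regs=<5,40>
  3: (1,0).acc=50  regs=<2,50>
  3: (1,1).acc=34  regs=<5,34>
  4: (0,1).acc=0  regs=<0,0>
  4: (1,0).acc=0  regs=<0,0>
  4: (1,1).acc=44  regs=<2,44>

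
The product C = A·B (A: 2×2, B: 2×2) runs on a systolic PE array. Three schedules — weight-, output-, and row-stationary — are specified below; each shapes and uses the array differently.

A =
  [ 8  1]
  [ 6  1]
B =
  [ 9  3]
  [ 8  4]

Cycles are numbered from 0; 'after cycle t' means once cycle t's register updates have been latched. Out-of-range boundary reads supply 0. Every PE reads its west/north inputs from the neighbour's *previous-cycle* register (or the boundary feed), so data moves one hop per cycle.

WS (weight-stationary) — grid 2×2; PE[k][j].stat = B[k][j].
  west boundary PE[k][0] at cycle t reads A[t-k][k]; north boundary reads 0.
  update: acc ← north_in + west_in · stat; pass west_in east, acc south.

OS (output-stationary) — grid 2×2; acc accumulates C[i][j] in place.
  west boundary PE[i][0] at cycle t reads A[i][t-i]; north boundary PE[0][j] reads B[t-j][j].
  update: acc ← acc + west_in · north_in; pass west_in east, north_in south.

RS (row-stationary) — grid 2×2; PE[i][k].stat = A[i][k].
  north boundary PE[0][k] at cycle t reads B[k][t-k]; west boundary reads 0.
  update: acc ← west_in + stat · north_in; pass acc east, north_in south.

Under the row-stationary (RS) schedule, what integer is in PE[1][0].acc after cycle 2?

PE[1][0].acc = 18

Tracing RS — 2×2 array, target PE[1][0]:
  c0 r0c0: 72 / 72 / 9
  c0 r1c0: 0 / 0 / 0
  c1 r0c0: 24 / 24 / 3
  c1 r1c0: 54 / 54 / 9
  c2 r0c0: 0 / 0 / 0
  c2 r1c0: 18 / 18 / 3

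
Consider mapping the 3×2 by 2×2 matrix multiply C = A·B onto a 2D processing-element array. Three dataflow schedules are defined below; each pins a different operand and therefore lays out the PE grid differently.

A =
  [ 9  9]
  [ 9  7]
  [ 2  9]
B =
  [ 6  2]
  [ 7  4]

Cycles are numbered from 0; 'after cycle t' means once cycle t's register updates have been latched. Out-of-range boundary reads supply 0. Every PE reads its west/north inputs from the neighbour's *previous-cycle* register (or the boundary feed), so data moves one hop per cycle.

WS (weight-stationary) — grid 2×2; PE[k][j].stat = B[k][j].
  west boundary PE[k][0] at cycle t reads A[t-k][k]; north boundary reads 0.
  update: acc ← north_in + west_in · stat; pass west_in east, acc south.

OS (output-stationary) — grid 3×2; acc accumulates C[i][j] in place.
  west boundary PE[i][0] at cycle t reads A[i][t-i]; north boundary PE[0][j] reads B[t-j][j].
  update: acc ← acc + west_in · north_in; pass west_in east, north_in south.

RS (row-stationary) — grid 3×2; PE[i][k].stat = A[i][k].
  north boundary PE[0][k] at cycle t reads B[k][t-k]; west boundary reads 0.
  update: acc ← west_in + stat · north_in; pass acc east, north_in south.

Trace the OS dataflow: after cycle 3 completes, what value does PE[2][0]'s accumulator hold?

PE[2][0].acc = 75

OS on a 3×2 grid — tracing PE[2][0] and its feeders:
  after 0 — PE[1][0] acc=0, pass-E 0, pass-S 0
  after 0 — PE[2][0] acc=0, pass-E 0, pass-S 0
  after 1 — PE[1][0] acc=54, pass-E 9, pass-S 6
  after 1 — PE[2][0] acc=0, pass-E 0, pass-S 0
  after 2 — PE[1][0] acc=103, pass-E 7, pass-S 7
  after 2 — PE[2][0] acc=12, pass-E 2, pass-S 6
  after 3 — PE[1][0] acc=103, pass-E 0, pass-S 0
  after 3 — PE[2][0] acc=75, pass-E 9, pass-S 7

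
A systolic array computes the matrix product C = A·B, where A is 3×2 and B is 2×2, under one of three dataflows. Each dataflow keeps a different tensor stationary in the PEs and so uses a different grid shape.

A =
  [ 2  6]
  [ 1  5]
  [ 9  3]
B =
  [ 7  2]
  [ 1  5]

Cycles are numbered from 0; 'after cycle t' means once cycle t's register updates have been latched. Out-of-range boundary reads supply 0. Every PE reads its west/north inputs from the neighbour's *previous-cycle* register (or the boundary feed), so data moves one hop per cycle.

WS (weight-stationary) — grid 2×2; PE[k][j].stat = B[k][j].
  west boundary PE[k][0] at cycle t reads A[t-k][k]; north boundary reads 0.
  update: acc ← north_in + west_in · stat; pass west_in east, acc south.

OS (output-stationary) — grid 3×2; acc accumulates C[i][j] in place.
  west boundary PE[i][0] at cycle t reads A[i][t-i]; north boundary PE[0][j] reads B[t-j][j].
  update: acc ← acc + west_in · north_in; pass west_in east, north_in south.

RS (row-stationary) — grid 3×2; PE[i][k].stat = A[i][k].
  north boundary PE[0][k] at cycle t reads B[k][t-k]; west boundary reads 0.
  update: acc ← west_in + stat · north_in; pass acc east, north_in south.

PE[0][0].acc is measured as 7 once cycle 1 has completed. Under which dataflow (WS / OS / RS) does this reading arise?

dataflow = WS

— WS: 2×2; PE[0][0] trace:
  c0 r0c0: 14 / 2 / 14
  c1 r0c0: 7 / 1 / 7
— OS: 3×2; PE[0][0] trace:
  c0 r0c0: 14 / 2 / 7
  c1 r0c0: 20 / 6 / 1
— RS: 3×2; PE[0][0] trace:
  c0 r0c0: 14 / 14 / 7
  c1 r0c0: 4 / 4 / 2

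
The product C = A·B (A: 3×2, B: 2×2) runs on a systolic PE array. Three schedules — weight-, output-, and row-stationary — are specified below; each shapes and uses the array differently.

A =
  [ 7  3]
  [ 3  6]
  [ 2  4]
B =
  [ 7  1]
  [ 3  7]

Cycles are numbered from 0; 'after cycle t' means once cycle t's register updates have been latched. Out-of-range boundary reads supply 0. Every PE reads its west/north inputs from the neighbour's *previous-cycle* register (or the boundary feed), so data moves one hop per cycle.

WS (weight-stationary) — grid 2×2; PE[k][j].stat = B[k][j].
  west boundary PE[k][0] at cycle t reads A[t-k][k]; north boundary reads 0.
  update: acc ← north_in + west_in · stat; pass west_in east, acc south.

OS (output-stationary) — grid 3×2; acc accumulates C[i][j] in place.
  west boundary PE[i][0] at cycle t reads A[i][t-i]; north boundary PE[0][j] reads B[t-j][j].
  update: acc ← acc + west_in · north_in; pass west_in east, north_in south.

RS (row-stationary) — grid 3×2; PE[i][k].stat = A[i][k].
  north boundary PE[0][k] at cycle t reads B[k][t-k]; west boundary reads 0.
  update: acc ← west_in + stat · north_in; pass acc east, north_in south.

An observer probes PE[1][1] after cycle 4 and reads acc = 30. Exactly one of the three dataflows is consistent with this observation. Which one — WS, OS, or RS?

Under WS (2×2), PE[1][1]:
  [0] (1,1) acc=0 (h:0 v:0)
  [1] (1,1) acc=0 (h:0 v:0)
  [2] (1,1) acc=28 (h:3 v:28)
  [3] (1,1) acc=45 (h:6 v:45)
  [4] (1,1) acc=30 (h:4 v:30)
Under OS (3×2), PE[1][1]:
  [0] (1,1) acc=0 (h:0 v:0)
  [1] (1,1) acc=0 (h:0 v:0)
  [2] (1,1) acc=3 (h:3 v:1)
  [3] (1,1) acc=45 (h:6 v:7)
  [4] (1,1) acc=45 (h:0 v:0)
Under RS (3×2), PE[1][1]:
  [0] (1,1) acc=0 (h:0 v:0)
  [1] (1,1) acc=0 (h:0 v:0)
  [2] (1,1) acc=39 (h:39 v:3)
  [3] (1,1) acc=45 (h:45 v:7)
  [4] (1,1) acc=0 (h:0 v:0)

dataflow = WS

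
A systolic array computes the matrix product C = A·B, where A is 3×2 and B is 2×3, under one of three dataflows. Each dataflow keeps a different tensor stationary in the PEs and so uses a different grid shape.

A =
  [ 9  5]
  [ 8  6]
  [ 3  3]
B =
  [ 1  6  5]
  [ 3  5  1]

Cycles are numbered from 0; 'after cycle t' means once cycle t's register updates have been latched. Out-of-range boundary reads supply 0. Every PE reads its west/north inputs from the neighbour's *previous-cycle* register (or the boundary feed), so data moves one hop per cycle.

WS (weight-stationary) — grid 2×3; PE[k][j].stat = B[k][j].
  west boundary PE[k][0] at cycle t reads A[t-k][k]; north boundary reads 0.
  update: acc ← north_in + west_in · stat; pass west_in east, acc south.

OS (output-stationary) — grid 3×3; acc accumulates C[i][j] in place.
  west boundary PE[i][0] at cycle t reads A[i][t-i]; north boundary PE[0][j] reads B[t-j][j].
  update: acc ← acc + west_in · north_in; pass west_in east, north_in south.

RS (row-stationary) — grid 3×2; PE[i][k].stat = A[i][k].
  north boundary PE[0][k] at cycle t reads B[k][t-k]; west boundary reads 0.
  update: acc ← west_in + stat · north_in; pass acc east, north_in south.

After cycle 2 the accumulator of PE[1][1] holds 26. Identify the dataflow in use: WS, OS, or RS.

dataflow = RS

Under WS (2×3), PE[1][1]:
  @0  [1,1]  acc 0  |  →0  ↓0
  @1  [1,1]  acc 0  |  →0  ↓0
  @2  [1,1]  acc 79  |  →5  ↓79
Under OS (3×3), PE[1][1]:
  @0  [1,1]  acc 0  |  →0  ↓0
  @1  [1,1]  acc 0  |  →0  ↓0
  @2  [1,1]  acc 48  |  →8  ↓6
Under RS (3×2), PE[1][1]:
  @0  [1,1]  acc 0  |  →0  ↓0
  @1  [1,1]  acc 0  |  →0  ↓0
  @2  [1,1]  acc 26  |  →26  ↓3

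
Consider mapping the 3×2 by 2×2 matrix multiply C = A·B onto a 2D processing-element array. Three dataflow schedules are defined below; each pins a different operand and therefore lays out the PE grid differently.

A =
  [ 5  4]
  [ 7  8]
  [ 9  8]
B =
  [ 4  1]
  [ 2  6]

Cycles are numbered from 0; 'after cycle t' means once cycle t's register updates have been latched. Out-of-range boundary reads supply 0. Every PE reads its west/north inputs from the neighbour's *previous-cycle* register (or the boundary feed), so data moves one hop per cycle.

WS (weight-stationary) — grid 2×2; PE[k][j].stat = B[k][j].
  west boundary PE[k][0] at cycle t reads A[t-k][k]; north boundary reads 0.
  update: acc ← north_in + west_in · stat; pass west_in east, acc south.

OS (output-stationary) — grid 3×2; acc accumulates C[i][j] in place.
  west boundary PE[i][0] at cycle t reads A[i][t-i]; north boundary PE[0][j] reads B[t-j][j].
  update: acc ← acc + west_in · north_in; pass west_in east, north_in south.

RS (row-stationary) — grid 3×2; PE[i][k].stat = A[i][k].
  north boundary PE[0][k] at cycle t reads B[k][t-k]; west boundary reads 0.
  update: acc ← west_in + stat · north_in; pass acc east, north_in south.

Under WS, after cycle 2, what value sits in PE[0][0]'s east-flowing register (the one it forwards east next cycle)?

register = 9

WS on a 2×2 grid — tracing PE[0][0] and its feeders:
  0: (0,0).acc=20  regs=<5,20>
  1: (0,0).acc=28  regs=<7,28>
  2: (0,0).acc=36  regs=<9,36>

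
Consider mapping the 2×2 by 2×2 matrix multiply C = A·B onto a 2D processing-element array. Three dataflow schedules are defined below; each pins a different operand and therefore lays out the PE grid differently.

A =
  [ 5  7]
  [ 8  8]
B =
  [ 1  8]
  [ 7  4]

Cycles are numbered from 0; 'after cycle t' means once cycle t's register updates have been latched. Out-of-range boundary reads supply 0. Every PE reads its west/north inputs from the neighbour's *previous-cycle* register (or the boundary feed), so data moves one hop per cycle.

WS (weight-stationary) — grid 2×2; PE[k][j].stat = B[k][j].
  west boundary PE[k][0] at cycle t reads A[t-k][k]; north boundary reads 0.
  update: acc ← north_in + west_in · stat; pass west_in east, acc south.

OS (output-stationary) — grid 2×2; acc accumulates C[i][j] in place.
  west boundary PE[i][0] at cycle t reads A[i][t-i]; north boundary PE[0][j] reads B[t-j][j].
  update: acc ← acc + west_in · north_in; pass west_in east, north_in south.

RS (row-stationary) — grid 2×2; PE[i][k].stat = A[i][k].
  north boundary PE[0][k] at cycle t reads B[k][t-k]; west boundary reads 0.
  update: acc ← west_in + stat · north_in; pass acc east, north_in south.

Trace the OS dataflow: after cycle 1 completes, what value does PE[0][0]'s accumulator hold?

OS (2×2). Following PE[0][0] plus its west/north inputs:
  after 0 — PE[0][0] acc=5, pass-E 5, pass-S 1
  after 1 — PE[0][0] acc=54, pass-E 7, pass-S 7

PE[0][0].acc = 54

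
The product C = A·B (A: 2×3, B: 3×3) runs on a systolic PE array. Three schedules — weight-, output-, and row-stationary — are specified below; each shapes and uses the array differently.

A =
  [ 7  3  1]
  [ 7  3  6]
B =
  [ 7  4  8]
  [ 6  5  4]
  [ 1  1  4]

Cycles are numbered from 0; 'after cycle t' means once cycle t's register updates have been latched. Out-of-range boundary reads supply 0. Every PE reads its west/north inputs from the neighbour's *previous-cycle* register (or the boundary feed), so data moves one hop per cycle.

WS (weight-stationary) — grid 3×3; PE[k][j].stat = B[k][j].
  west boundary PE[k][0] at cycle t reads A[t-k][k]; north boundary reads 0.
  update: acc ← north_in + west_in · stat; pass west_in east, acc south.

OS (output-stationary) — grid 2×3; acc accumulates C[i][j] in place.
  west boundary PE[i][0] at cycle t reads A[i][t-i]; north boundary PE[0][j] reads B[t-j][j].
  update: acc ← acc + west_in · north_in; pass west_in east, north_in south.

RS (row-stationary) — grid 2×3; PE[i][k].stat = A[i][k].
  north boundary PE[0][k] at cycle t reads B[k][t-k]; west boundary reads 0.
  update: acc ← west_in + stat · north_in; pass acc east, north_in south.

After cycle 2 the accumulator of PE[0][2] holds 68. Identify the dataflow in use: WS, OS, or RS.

WS [3×3] PE[0][2] across cycles:
  after 0 — PE[0][2] acc=0, pass-E 0, pass-S 0
  after 1 — PE[0][2] acc=0, pass-E 0, pass-S 0
  after 2 — PE[0][2] acc=56, pass-E 7, pass-S 56
OS [2×3] PE[0][2] across cycles:
  after 0 — PE[0][2] acc=0, pass-E 0, pass-S 0
  after 1 — PE[0][2] acc=0, pass-E 0, pass-S 0
  after 2 — PE[0][2] acc=56, pass-E 7, pass-S 8
RS [2×3] PE[0][2] across cycles:
  after 0 — PE[0][2] acc=0, pass-E 0, pass-S 0
  after 1 — PE[0][2] acc=0, pass-E 0, pass-S 0
  after 2 — PE[0][2] acc=68, pass-E 68, pass-S 1

dataflow = RS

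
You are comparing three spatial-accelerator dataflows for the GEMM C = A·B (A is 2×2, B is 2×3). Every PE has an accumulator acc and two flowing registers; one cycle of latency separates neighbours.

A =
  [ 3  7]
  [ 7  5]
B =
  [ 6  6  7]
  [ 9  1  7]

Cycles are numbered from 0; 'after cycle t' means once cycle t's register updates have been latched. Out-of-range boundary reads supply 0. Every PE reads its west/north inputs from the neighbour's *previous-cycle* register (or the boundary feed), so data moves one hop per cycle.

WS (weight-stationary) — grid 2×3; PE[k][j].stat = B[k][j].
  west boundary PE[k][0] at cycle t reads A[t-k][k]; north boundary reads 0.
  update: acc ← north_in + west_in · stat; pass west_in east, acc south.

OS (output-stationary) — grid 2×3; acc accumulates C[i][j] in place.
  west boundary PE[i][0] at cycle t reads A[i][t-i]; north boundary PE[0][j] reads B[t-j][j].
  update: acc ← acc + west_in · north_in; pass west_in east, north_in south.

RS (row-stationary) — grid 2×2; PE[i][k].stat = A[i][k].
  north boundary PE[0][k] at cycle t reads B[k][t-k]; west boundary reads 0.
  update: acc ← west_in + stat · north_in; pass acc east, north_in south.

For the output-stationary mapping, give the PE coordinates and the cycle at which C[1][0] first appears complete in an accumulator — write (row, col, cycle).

Under OS, C[1][0] lands at PE[1][0]:
  [0] (1,0) acc=0 (h:0 v:0)
  [1] (1,0) acc=42 (h:7 v:6)
  [2] (1,0) acc=87 (h:5 v:9)

(row, col, cycle) = (1, 0, 2)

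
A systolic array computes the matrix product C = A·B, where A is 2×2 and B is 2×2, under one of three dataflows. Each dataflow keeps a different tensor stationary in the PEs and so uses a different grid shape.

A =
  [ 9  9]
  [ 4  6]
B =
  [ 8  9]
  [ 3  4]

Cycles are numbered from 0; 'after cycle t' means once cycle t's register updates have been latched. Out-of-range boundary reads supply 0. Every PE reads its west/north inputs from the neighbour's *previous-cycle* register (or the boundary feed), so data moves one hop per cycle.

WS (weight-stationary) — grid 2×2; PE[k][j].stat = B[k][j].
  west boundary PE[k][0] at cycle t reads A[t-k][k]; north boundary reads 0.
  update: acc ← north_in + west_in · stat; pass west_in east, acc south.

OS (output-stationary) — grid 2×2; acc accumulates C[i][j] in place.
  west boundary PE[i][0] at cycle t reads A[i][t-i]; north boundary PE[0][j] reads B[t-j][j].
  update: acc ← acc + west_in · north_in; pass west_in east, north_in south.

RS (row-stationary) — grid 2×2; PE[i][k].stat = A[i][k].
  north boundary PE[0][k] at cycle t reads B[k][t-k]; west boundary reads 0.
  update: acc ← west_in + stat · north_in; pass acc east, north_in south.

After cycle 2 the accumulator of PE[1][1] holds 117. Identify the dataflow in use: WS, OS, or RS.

WS [2×2] PE[1][1] across cycles:
  0: (1,1).acc=0  regs=<0,0>
  1: (1,1).acc=0  regs=<0,0>
  2: (1,1).acc=117  regs=<9,117>
OS [2×2] PE[1][1] across cycles:
  0: (1,1).acc=0  regs=<0,0>
  1: (1,1).acc=0  regs=<0,0>
  2: (1,1).acc=36  regs=<4,9>
RS [2×2] PE[1][1] across cycles:
  0: (1,1).acc=0  regs=<0,0>
  1: (1,1).acc=0  regs=<0,0>
  2: (1,1).acc=50  regs=<50,3>

dataflow = WS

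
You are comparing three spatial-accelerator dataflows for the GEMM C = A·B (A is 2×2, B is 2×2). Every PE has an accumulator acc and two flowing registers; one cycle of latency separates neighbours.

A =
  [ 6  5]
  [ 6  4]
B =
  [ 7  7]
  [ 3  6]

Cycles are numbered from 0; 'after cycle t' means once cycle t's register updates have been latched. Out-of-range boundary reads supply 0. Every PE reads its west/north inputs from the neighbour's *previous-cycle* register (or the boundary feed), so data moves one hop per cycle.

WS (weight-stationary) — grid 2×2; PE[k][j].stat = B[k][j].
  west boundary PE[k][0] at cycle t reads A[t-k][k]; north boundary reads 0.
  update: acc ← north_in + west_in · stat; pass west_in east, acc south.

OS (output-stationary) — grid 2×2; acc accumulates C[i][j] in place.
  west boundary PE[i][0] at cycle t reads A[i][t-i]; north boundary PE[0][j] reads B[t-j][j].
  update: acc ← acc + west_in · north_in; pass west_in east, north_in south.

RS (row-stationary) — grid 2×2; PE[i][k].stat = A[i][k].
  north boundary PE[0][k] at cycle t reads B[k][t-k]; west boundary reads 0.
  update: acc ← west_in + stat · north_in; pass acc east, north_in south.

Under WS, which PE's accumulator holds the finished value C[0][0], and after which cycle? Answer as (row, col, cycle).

(row, col, cycle) = (1, 0, 1)

Under WS, C[0][0] lands at PE[1][0]:
  t=0 PE[1][0]: acc=0 h=0 v=0
  t=1 PE[1][0]: acc=57 h=5 v=57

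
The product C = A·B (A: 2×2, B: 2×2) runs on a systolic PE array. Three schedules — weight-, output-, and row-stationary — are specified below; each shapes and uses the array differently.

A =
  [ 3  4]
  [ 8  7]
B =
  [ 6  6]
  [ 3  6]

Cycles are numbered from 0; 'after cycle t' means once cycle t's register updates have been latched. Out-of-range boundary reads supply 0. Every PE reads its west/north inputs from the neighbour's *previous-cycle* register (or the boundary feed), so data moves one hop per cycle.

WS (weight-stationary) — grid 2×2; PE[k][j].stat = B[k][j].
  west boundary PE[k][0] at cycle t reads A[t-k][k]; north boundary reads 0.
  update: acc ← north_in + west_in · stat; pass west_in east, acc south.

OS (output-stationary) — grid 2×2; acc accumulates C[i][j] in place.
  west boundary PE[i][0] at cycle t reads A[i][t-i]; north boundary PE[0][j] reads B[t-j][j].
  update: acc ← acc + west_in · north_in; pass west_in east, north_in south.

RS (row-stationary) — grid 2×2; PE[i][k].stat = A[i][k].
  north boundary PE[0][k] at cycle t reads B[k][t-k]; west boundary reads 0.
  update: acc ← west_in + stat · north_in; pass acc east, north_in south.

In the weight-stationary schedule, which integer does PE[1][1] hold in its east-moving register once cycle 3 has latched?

WS (2×2). Following PE[1][1] plus its west/north inputs:
  @0  [0,1]  acc 0  |  →0  ↓0
  @0  [1,0]  acc 0  |  →0  ↓0
  @0  [1,1]  acc 0  |  →0  ↓0
  @1  [0,1]  acc 18  |  →3  ↓18
  @1  [1,0]  acc 30  |  →4  ↓30
  @1  [1,1]  acc 0  |  →0  ↓0
  @2  [0,1]  acc 48  |  →8  ↓48
  @2  [1,0]  acc 69  |  →7  ↓69
  @2  [1,1]  acc 42  |  →4  ↓42
  @3  [0,1]  acc 0  |  →0  ↓0
  @3  [1,0]  acc 0  |  →0  ↓0
  @3  [1,1]  acc 90  |  →7  ↓90

register = 7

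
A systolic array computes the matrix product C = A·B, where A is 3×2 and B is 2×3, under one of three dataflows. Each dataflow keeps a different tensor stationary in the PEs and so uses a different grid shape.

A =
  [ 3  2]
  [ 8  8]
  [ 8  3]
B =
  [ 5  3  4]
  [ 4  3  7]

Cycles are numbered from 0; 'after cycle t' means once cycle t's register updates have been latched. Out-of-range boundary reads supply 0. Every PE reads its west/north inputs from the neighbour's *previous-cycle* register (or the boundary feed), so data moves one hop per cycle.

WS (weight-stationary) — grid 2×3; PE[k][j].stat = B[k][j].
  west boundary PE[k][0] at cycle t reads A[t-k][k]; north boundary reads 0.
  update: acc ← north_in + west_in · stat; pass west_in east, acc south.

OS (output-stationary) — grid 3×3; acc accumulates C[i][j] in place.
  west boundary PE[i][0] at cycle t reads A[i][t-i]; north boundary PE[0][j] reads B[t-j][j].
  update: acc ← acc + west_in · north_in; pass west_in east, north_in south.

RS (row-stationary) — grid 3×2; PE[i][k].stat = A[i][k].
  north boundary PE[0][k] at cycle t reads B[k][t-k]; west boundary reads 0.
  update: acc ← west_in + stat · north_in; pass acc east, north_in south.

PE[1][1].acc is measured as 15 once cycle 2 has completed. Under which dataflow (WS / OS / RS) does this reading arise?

dataflow = WS

WS [2×3] PE[1][1] across cycles:
  c0 r1c1: 0 / 0 / 0
  c1 r1c1: 0 / 0 / 0
  c2 r1c1: 15 / 2 / 15
OS [3×3] PE[1][1] across cycles:
  c0 r1c1: 0 / 0 / 0
  c1 r1c1: 0 / 0 / 0
  c2 r1c1: 24 / 8 / 3
RS [3×2] PE[1][1] across cycles:
  c0 r1c1: 0 / 0 / 0
  c1 r1c1: 0 / 0 / 0
  c2 r1c1: 72 / 72 / 4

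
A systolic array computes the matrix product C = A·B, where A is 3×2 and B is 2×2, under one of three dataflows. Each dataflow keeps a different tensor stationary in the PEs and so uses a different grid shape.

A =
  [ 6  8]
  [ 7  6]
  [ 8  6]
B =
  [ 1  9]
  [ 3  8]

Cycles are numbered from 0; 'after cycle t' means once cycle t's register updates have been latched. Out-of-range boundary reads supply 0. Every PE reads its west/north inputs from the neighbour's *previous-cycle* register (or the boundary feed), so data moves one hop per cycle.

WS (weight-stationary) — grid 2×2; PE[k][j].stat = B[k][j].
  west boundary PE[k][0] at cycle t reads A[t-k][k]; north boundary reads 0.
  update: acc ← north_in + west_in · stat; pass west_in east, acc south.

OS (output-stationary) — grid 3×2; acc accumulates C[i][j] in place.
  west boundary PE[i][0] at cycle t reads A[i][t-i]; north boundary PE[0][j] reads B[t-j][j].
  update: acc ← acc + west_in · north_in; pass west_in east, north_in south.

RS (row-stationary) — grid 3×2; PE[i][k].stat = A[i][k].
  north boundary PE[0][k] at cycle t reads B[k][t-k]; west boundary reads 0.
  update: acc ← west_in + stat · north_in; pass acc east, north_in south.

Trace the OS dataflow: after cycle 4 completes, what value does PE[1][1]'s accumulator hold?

OS 3×2: PE[1][1] cycle-by-cycle (with neighbour feeds):
  0: (0,1).acc=0  regs=<0,0>
  0: (1,0).acc=0  regs=<0,0>
  0: (1,1).acc=0  regs=<0,0>
  1: (0,1).acc=54  regs=<6,9>
  1: (1,0).acc=7  regs=<7,1>
  1: (1,1).acc=0  regs=<0,0>
  2: (0,1).acc=118  regs=<8,8>
  2: (1,0).acc=25  regs=<6,3>
  2: (1,1).acc=63  regs=<7,9>
  3: (0,1).acc=118  regs=<0,0>
  3: (1,0).acc=25  regs=<0,0>
  3: (1,1).acc=111  regs=<6,8>
  4: (0,1).acc=118  regs=<0,0>
  4: (1,0).acc=25  regs=<0,0>
  4: (1,1).acc=111  regs=<0,0>

PE[1][1].acc = 111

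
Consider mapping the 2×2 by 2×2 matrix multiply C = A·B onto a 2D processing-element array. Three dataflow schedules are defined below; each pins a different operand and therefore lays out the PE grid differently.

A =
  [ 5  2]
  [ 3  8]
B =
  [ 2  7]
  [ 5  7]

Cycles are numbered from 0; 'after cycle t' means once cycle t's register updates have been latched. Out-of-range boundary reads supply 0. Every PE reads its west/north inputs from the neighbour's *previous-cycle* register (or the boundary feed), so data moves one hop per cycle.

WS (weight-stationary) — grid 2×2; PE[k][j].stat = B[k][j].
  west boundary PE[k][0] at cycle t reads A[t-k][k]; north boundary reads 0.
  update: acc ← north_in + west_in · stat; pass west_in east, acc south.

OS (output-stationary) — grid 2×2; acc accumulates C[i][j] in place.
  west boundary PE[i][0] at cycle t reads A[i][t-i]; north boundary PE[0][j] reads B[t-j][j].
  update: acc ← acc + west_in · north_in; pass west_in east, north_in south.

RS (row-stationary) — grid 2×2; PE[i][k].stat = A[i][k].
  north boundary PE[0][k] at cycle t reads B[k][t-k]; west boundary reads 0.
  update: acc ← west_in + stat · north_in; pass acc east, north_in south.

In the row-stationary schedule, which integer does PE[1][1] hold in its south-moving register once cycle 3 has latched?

RS on a 2×2 grid — tracing PE[1][1] and its feeders:
  t=0 PE[0][1]: acc=0 h=0 v=0
  t=0 PE[1][0]: acc=0 h=0 v=0
  t=0 PE[1][1]: acc=0 h=0 v=0
  t=1 PE[0][1]: acc=20 h=20 v=5
  t=1 PE[1][0]: acc=6 h=6 v=2
  t=1 PE[1][1]: acc=0 h=0 v=0
  t=2 PE[0][1]: acc=49 h=49 v=7
  t=2 PE[1][0]: acc=21 h=21 v=7
  t=2 PE[1][1]: acc=46 h=46 v=5
  t=3 PE[0][1]: acc=0 h=0 v=0
  t=3 PE[1][0]: acc=0 h=0 v=0
  t=3 PE[1][1]: acc=77 h=77 v=7

register = 7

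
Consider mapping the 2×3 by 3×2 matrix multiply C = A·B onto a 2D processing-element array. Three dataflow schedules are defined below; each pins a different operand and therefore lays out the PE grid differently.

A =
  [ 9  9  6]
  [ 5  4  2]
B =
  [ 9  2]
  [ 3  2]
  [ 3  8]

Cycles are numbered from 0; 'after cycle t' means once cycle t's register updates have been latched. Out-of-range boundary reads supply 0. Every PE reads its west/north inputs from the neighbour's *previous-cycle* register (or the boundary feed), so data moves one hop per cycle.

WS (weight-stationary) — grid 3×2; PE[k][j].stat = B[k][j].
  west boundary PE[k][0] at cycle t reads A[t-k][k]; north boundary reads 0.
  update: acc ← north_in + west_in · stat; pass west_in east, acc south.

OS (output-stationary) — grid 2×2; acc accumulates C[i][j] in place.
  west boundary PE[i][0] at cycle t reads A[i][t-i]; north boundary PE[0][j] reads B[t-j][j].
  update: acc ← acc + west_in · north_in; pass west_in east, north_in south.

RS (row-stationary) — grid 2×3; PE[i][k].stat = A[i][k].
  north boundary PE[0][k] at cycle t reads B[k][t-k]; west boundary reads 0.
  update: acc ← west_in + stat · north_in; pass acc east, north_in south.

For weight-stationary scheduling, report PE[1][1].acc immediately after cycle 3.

Tracing WS — 3×2 array, target PE[1][1]:
  0: (0,1).acc=0  regs=<0,0>
  0: (1,0).acc=0  regs=<0,0>
  0: (1,1).acc=0  regs=<0,0>
  1: (0,1).acc=18  regs=<9,18>
  1: (1,0).acc=108  regs=<9,108>
  1: (1,1).acc=0  regs=<0,0>
  2: (0,1).acc=10  regs=<5,10>
  2: (1,0).acc=57  regs=<4,57>
  2: (1,1).acc=36  regs=<9,36>
  3: (0,1).acc=0  regs=<0,0>
  3: (1,0).acc=0  regs=<0,0>
  3: (1,1).acc=18  regs=<4,18>

PE[1][1].acc = 18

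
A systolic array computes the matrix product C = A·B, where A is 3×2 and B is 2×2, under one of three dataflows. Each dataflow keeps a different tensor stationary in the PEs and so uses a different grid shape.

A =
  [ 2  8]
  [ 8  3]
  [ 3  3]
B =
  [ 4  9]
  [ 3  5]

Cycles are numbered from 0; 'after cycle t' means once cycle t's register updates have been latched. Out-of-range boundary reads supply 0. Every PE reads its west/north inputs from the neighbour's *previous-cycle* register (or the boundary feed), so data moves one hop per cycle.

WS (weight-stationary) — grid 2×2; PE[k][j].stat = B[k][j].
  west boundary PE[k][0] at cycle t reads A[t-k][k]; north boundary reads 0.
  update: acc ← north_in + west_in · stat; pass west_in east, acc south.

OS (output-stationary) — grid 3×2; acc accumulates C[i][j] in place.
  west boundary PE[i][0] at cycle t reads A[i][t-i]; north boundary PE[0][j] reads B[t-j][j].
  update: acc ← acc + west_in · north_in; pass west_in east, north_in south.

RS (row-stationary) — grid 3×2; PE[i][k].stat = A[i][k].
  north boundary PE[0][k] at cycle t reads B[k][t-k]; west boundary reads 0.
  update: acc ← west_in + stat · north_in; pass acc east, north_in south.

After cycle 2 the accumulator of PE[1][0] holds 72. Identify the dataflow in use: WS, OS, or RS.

dataflow = RS

Under WS (2×2), PE[1][0]:
  after 0 — PE[1][0] acc=0, pass-E 0, pass-S 0
  after 1 — PE[1][0] acc=32, pass-E 8, pass-S 32
  after 2 — PE[1][0] acc=41, pass-E 3, pass-S 41
Under OS (3×2), PE[1][0]:
  after 0 — PE[1][0] acc=0, pass-E 0, pass-S 0
  after 1 — PE[1][0] acc=32, pass-E 8, pass-S 4
  after 2 — PE[1][0] acc=41, pass-E 3, pass-S 3
Under RS (3×2), PE[1][0]:
  after 0 — PE[1][0] acc=0, pass-E 0, pass-S 0
  after 1 — PE[1][0] acc=32, pass-E 32, pass-S 4
  after 2 — PE[1][0] acc=72, pass-E 72, pass-S 9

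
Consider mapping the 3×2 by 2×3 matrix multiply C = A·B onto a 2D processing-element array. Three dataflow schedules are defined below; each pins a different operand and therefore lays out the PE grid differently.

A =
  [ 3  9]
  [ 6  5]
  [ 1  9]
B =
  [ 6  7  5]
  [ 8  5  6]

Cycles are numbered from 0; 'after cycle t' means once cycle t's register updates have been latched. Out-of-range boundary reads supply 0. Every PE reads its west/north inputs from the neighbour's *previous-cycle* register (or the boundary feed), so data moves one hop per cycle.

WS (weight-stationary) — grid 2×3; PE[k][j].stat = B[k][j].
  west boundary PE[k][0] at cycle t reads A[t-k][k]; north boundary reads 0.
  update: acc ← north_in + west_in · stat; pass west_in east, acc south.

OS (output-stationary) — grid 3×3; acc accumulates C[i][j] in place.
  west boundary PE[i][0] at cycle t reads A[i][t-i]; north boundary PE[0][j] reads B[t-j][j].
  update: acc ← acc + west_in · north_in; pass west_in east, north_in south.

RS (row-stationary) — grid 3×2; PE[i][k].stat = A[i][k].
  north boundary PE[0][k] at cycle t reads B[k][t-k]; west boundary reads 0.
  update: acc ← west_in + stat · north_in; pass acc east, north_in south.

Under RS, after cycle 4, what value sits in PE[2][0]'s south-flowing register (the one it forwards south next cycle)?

register = 5

RS on a 3×2 grid — tracing PE[2][0] and its feeders:
  after 0 — PE[1][0] acc=0, pass-E 0, pass-S 0
  after 0 — PE[2][0] acc=0, pass-E 0, pass-S 0
  after 1 — PE[1][0] acc=36, pass-E 36, pass-S 6
  after 1 — PE[2][0] acc=0, pass-E 0, pass-S 0
  after 2 — PE[1][0] acc=42, pass-E 42, pass-S 7
  after 2 — PE[2][0] acc=6, pass-E 6, pass-S 6
  after 3 — PE[1][0] acc=30, pass-E 30, pass-S 5
  after 3 — PE[2][0] acc=7, pass-E 7, pass-S 7
  after 4 — PE[1][0] acc=0, pass-E 0, pass-S 0
  after 4 — PE[2][0] acc=5, pass-E 5, pass-S 5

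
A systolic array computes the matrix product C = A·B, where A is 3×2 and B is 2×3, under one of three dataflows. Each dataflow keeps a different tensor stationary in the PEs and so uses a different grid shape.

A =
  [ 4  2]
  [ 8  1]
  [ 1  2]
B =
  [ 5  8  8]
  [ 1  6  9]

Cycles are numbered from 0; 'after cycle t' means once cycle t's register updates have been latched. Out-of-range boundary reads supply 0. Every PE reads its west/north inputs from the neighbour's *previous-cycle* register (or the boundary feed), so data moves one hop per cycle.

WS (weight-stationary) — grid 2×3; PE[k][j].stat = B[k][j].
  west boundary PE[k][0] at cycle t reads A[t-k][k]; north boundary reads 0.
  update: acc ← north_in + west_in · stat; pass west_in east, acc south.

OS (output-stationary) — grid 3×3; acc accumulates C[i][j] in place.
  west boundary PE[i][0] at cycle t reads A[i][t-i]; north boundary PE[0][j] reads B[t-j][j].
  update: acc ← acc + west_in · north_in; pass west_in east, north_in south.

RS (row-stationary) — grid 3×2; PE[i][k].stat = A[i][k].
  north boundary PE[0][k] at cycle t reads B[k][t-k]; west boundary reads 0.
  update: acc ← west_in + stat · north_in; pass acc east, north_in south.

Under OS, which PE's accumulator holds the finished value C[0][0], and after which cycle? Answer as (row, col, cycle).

OS: C[0][0] accumulates in PE[0][0]:
  0: (0,0).acc=20  regs=<4,5>
  1: (0,0).acc=22  regs=<2,1>

(row, col, cycle) = (0, 0, 1)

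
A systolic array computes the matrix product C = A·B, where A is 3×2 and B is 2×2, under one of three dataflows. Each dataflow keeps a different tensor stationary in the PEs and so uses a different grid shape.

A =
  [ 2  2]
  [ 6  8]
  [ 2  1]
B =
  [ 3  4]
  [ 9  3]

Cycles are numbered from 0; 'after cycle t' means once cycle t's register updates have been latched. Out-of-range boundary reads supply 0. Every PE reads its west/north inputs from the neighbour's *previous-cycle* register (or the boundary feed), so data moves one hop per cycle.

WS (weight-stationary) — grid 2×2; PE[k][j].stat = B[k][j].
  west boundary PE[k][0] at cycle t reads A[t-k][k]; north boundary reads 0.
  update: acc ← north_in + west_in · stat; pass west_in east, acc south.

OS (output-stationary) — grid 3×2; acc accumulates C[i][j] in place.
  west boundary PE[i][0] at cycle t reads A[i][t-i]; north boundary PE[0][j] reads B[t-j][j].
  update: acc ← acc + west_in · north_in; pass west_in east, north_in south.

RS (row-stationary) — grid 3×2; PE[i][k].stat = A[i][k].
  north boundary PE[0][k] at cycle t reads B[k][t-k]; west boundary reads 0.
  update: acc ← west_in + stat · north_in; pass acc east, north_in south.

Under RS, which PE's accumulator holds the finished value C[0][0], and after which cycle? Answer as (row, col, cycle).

(row, col, cycle) = (0, 1, 1)

Under RS, C[0][0] lands at PE[0][1]:
  @0  [0,1]  acc 0  |  →0  ↓0
  @1  [0,1]  acc 24  |  →24  ↓9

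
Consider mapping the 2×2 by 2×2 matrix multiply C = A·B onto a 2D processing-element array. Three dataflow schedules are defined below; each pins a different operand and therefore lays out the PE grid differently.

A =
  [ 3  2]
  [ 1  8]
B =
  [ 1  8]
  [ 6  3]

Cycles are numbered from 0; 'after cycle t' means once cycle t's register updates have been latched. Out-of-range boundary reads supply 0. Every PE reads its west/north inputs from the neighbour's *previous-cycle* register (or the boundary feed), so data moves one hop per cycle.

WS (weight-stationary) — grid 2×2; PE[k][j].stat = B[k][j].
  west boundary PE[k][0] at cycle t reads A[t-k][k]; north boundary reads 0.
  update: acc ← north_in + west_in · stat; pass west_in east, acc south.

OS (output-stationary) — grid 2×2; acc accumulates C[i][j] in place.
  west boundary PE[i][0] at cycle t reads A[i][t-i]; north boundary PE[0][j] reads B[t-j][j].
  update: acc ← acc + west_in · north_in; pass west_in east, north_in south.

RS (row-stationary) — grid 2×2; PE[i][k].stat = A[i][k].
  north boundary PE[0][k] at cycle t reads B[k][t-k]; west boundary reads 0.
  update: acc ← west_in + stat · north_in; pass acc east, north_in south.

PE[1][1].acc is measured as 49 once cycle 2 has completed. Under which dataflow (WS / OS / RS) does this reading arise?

— WS: 2×2; PE[1][1] trace:
  0: (1,1).acc=0  regs=<0,0>
  1: (1,1).acc=0  regs=<0,0>
  2: (1,1).acc=30  regs=<2,30>
— OS: 2×2; PE[1][1] trace:
  0: (1,1).acc=0  regs=<0,0>
  1: (1,1).acc=0  regs=<0,0>
  2: (1,1).acc=8  regs=<1,8>
— RS: 2×2; PE[1][1] trace:
  0: (1,1).acc=0  regs=<0,0>
  1: (1,1).acc=0  regs=<0,0>
  2: (1,1).acc=49  regs=<49,6>

dataflow = RS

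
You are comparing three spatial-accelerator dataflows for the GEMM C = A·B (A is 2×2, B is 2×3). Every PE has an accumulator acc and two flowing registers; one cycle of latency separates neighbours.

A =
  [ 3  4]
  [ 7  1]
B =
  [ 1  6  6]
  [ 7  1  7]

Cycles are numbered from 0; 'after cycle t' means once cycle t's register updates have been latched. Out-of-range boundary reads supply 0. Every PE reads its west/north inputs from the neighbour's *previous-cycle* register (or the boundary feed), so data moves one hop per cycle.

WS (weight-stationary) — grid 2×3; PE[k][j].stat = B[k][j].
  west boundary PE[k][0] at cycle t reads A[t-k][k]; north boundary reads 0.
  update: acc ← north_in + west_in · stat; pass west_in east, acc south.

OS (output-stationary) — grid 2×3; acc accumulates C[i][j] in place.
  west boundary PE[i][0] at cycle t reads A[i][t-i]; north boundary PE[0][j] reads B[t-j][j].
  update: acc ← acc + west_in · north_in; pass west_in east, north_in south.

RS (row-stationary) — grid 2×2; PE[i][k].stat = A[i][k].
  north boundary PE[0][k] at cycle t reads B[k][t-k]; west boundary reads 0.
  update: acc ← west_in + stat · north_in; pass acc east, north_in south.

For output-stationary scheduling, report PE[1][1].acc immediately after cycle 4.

PE[1][1].acc = 43

Tracing OS — 2×3 array, target PE[1][1]:
  c0 r0c1: 0 / 0 / 0
  c0 r1c0: 0 / 0 / 0
  c0 r1c1: 0 / 0 / 0
  c1 r0c1: 18 / 3 / 6
  c1 r1c0: 7 / 7 / 1
  c1 r1c1: 0 / 0 / 0
  c2 r0c1: 22 / 4 / 1
  c2 r1c0: 14 / 1 / 7
  c2 r1c1: 42 / 7 / 6
  c3 r0c1: 22 / 0 / 0
  c3 r1c0: 14 / 0 / 0
  c3 r1c1: 43 / 1 / 1
  c4 r0c1: 22 / 0 / 0
  c4 r1c0: 14 / 0 / 0
  c4 r1c1: 43 / 0 / 0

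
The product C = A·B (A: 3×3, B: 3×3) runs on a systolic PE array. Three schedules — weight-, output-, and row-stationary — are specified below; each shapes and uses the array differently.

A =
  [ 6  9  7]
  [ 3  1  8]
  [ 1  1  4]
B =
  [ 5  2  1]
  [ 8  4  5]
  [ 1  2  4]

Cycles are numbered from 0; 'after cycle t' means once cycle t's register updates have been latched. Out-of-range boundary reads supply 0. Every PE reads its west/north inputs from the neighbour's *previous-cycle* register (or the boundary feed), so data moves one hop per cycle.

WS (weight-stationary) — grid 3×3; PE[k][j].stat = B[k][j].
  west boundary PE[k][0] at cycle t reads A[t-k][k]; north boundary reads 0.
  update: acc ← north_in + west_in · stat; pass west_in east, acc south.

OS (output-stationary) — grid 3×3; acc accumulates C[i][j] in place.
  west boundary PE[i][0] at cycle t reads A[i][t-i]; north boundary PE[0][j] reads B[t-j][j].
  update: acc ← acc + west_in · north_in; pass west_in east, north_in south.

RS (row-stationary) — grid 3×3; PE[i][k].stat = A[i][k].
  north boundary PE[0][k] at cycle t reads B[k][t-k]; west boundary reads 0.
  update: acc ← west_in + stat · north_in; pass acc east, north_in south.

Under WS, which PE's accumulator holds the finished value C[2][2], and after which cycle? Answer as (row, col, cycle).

WS: C[2][2] accumulates in PE[2][2]:
  c0 r2c2: 0 / 0 / 0
  c1 r2c2: 0 / 0 / 0
  c2 r2c2: 0 / 0 / 0
  c3 r2c2: 0 / 0 / 0
  c4 r2c2: 79 / 7 / 79
  c5 r2c2: 40 / 8 / 40
  c6 r2c2: 22 / 4 / 22

(row, col, cycle) = (2, 2, 6)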